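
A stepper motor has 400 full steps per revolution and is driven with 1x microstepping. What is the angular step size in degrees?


step = 360/(400*1) = 360/400 = 0.9000

0.9000 degrees


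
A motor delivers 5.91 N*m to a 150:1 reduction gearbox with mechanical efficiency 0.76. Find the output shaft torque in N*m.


tau_out = tau_in * N * eta = 5.91 * 150 * 0.76 = 673.7400

673.7400 N*m


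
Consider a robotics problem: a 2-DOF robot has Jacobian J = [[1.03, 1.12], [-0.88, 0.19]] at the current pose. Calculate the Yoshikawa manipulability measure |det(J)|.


det(J) = 1.03*0.19 - (1.12)*(-0.88) = 1.1813
|det(J)| = 1.1813

1.1813


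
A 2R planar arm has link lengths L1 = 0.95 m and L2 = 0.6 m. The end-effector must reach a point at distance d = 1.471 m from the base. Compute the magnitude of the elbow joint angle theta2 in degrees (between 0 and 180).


cos(th2) = (d^2 - L1^2 - L2^2)/(2*L1*L2) = (1.471^2 - 0.95^2 - 0.6^2)/(2*0.95*0.6) = 0.79065000
th2 = acos(0.79065000) = 37.7537 deg

37.7537 degrees


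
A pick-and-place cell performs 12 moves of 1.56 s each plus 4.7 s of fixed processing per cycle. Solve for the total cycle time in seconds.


T = 12*1.56 + 4.7 = 23.4200

23.4200 s


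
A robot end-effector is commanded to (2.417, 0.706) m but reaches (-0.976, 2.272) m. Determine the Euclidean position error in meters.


dx = -0.976 - (2.417) = -3.3930, dy = 2.272 - (0.706) = 1.5660
err = sqrt(11.512449 + 2.452356) = 3.7370

3.7370 m


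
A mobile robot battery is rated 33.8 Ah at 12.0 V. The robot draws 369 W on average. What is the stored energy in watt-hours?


E = capacity * V = 33.8*12.0 = 405.6000

405.6000 Wh


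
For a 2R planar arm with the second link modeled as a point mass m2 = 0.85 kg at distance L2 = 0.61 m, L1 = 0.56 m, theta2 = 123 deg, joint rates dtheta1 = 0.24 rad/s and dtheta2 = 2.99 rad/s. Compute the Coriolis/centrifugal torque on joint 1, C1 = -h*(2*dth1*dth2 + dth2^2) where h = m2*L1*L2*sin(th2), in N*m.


h = m2*L1*L2*sin(th2) = 0.85*0.56*0.61*sin(123 deg) = 0.243516
C1 = -h*(2*0.24*2.99 + 2.99^2) = -0.243516*10.3753 = -2.5266

-2.5266 N*m


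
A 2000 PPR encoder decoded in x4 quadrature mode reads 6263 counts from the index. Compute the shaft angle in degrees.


angle = counts * 360 / (PPR*4) = 6263 * 360 / 8000 = 281.8350

281.8350 degrees


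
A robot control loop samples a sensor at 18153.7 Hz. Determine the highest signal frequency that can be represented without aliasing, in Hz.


f_max = f_s/2 = 18153.7/2 = 9076.8500

9076.8500 Hz


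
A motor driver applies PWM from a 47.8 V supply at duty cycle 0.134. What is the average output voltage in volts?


V_avg = V_supply * D = 47.8*0.134 = 6.4052

6.4052 V


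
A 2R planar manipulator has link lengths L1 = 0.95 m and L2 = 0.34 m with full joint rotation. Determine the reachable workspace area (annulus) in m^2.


r_max = L1 + L2 = 1.2900, r_min = |L1 - L2| = 0.6100
A = pi*(r_max^2 - r_min^2) = pi*(1.6641 - 0.3721) = 4.0589

4.0589 m^2


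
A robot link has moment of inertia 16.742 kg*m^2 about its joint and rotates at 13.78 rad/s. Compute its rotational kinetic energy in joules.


KE = (1/2)*I*omega^2 = 0.5*16.742*13.78^2 = 1589.5558

1589.5558 J


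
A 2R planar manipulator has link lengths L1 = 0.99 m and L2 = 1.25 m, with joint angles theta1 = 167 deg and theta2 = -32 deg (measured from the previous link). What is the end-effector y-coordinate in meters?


y = L1*sin(th1) + L2*sin(th1+th2) = 0.99*sin(167 deg) + 1.25*sin(135 deg) = 1.1066

1.1066 m


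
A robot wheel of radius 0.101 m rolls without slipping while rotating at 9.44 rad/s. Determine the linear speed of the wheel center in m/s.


v = omega * r = 9.44 * 0.101 = 0.9534

0.9534 m/s


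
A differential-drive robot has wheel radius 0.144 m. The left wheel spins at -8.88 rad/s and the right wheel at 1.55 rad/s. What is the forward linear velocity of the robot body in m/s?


v = r*(wR + wL)/2 = 0.144*(1.55 + -8.88)/2 = -0.5278

-0.5278 m/s


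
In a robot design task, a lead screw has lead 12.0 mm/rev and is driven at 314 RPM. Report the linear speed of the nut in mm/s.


v = lead * (RPM/60) = 12.0*314/60 = 62.8000

62.8000 mm/s


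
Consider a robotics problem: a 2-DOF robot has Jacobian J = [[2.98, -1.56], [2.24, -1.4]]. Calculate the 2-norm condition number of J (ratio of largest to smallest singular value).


JJ^T eigenvalues: trace(JJ^T) = 18.2916, det(JJ^T) = det(J)^2 = 0.45914176
s_max^2 = (18.2916 + sqrt(332.74606352))/2 = 18.26646422
s_min^2 = (18.2916 - sqrt(332.74606352))/2 = 0.02513578
kappa = s_max/s_min = sqrt(18.26646422/0.02513578) = 26.9576

26.9576


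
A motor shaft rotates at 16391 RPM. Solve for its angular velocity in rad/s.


omega = 16391 * 2*pi/60 = 1716.4615

1716.4615 rad/s


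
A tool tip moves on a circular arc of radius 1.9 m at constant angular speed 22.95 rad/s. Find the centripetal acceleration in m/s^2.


a_c = omega^2 * r = 22.95^2 * 1.9 = 1000.7347

1000.7347 m/s^2


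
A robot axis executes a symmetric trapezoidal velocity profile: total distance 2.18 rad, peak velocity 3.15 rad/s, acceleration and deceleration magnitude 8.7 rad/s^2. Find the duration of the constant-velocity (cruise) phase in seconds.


t_acc = v/a = 0.362069 s, d_acc = v^2/(2a) = 0.570259 rad each
d_cruise = 2.18 - 2*0.570259 = 1.039482 rad
t_cruise = d_cruise/v = 1.039482/3.15 = 0.3300

0.3300 s


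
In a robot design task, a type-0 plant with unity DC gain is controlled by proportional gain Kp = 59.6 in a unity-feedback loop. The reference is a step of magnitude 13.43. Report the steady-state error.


e_ss = R/(1 + Kp) = 13.43/(1 + 59.6) = 13.43/60.6000 = 0.2216

0.2216


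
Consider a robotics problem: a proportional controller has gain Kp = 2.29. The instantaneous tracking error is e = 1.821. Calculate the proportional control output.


u_P = Kp * e = 2.29 * 1.821 = 4.1701

4.1701


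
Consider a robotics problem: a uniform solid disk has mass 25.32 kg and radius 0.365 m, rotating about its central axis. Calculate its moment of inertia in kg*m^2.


I = (1/2)*m*R^2 = 0.5*25.32*0.365^2 = 1.6866

1.6866 kg*m^2


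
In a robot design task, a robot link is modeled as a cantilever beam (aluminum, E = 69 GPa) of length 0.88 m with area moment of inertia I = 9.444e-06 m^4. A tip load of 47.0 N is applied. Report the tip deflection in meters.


delta = F*L^3/(3*E*I) = 47.0*0.88^3/(3*6.900e+10*9.444e-06)
      = 32.029184/1954908 = 1.6384e-05

1.6384e-05 m


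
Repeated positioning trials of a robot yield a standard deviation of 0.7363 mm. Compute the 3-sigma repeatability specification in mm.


repeatability = 3*sigma = 3*0.7363 = 2.2089

2.2089 mm


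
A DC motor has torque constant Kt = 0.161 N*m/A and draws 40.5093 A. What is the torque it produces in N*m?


tau = Kt * I = 0.161*40.5093 = 6.5220

6.5220 N*m


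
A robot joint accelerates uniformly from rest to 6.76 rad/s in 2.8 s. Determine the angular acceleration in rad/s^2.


alpha = delta_omega / t = 6.76 / 2.8 = 2.4143

2.4143 rad/s^2


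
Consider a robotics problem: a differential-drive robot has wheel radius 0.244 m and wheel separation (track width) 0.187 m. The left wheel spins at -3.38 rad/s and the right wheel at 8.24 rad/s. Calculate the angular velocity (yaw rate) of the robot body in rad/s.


omega = r*(wR - wL)/L = 0.244*(8.24 - (-3.38))/0.187 = 15.1619

15.1619 rad/s


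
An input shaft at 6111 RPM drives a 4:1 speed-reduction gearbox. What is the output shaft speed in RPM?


omega_out = omega_in / N = 6111 / 4 = 1527.7500

1527.7500 RPM


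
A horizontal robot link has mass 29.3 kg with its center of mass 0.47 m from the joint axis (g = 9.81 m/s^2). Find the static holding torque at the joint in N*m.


tau = m*g*L = 29.3 * 9.81 * 0.47 = 135.0935

135.0935 N*m


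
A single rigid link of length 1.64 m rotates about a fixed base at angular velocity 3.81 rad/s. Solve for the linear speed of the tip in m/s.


v = L*omega = 1.64 * 3.81 = 6.2484

6.2484 m/s


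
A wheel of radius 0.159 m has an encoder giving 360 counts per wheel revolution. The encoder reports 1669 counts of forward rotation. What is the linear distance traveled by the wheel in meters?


revs = 1669/360 = 4.636111
d = revs * 2*pi*r = 4.636111 * 2*pi*0.159 = 4.6316

4.6316 m


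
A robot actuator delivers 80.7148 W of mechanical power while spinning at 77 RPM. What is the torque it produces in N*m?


omega = 77 * 2*pi/60 = 8.063421 rad/s
tau = P / omega = 80.7148 / 8.063421 = 10.0100

10.0100 N*m


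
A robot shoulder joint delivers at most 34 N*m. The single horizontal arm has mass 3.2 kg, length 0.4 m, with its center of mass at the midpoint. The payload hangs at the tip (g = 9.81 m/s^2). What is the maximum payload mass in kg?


tau_arm = m_arm*g*(L/2) = 3.2*9.81*0.4/2 = 6.2784 N*m
tau_payload = tau_max - tau_arm = 34 - 6.2784 = 27.7216
m_payload = tau_payload / (g*L) = 27.7216 / (9.81*0.4) = 7.0646

7.0646 kg


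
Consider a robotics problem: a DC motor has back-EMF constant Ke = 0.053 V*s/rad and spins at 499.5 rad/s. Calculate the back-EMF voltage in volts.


V_emf = Ke * omega = 0.053*499.5 = 26.4735

26.4735 V


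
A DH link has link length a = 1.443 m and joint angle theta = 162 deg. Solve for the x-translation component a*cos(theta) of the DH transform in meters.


a*cos(theta) = 1.443*cos(162 deg) = -1.3724

-1.3724 m


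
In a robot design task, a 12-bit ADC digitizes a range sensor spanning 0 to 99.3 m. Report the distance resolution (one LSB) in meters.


res = range / 2^n = 99.3/2^12 = 99.3/4096 = 0.0242

0.0242 m


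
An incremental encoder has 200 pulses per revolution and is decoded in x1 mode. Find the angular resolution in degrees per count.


resolution = 360 / (PPR * 1) = 360 / 200 = 1.8000

1.8000 degrees


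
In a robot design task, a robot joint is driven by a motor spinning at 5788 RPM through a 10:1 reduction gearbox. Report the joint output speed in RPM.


omega_joint = omega_motor / N = 5788 / 10 = 578.8000

578.8000 RPM


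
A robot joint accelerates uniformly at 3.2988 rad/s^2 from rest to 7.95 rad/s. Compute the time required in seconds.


t = delta_omega / alpha = 7.95 / 3.2988 = 2.4100

2.4100 s


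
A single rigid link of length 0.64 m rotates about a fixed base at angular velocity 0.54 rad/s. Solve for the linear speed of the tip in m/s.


v = L*omega = 0.64 * 0.54 = 0.3456

0.3456 m/s


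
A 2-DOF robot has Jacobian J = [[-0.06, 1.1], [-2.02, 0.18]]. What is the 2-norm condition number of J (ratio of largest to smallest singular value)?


JJ^T eigenvalues: trace(JJ^T) = 5.3264, det(JJ^T) = det(J)^2 = 4.88940544
s_max^2 = (5.3264 + sqrt(8.81291520))/2 = 4.14752773
s_min^2 = (5.3264 - sqrt(8.81291520))/2 = 1.17887227
kappa = s_max/s_min = sqrt(4.14752773/1.17887227) = 1.8757

1.8757


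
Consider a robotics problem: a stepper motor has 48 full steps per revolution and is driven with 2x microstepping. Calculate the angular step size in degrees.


step = 360/(48*2) = 360/96 = 3.7500

3.7500 degrees


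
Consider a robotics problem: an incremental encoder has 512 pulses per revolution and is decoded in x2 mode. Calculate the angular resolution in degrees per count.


resolution = 360 / (PPR * 2) = 360 / 1024 = 0.3516

0.3516 degrees


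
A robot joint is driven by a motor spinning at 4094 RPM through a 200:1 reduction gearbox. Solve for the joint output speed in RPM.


omega_joint = omega_motor / N = 4094 / 200 = 20.4700

20.4700 RPM


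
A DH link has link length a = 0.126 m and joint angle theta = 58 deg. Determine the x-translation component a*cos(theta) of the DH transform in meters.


a*cos(theta) = 0.126*cos(58 deg) = 0.0668

0.0668 m


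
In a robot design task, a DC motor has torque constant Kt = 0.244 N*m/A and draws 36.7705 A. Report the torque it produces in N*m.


tau = Kt * I = 0.244*36.7705 = 8.9720

8.9720 N*m


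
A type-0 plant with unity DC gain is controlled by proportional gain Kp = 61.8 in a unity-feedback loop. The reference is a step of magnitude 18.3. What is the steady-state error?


e_ss = R/(1 + Kp) = 18.3/(1 + 61.8) = 18.3/62.8000 = 0.2914

0.2914


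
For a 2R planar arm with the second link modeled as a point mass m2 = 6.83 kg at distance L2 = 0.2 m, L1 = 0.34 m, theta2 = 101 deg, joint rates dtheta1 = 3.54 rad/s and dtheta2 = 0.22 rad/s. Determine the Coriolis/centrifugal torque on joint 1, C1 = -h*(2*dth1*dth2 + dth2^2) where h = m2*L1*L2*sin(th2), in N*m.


h = m2*L1*L2*sin(th2) = 6.83*0.34*0.2*sin(101 deg) = 0.455907
C1 = -h*(2*3.54*0.22 + 0.22^2) = -0.455907*1.6060 = -0.7322

-0.7322 N*m


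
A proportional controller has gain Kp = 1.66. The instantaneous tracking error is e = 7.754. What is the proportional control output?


u_P = Kp * e = 1.66 * 7.754 = 12.8716

12.8716


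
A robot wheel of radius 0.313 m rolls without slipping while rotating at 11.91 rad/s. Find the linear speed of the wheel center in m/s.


v = omega * r = 11.91 * 0.313 = 3.7278

3.7278 m/s


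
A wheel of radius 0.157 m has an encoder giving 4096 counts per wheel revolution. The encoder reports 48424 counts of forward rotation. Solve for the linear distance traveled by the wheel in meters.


revs = 48424/4096 = 11.822266
d = revs * 2*pi*r = 11.822266 * 2*pi*0.157 = 11.6622

11.6622 m


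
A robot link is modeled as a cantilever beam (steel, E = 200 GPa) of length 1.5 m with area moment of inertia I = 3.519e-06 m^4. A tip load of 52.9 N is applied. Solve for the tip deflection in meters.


delta = F*L^3/(3*E*I) = 52.9*1.5^3/(3*2.000e+11*3.519e-06)
      = 178.5375/2111400 = 8.4559e-05

8.4559e-05 m


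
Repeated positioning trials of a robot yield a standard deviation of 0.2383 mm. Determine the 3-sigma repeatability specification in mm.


repeatability = 3*sigma = 3*0.2383 = 0.7149

0.7149 mm


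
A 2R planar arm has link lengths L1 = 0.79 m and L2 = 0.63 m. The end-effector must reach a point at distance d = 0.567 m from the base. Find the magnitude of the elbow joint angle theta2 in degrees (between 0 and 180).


cos(th2) = (d^2 - L1^2 - L2^2)/(2*L1*L2) = (0.567^2 - 0.79^2 - 0.63^2)/(2*0.79*0.63) = -0.70274362
th2 = acos(-0.70274362) = 134.6475 deg

134.6475 degrees


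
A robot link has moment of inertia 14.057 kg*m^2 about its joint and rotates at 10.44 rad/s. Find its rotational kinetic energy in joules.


KE = (1/2)*I*omega^2 = 0.5*14.057*10.44^2 = 766.0615

766.0615 J


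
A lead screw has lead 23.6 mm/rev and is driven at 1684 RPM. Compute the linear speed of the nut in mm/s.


v = lead * (RPM/60) = 23.6*1684/60 = 662.3733

662.3733 mm/s


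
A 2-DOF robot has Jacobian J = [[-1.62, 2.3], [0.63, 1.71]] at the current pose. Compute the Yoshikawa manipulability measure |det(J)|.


det(J) = -1.62*1.71 - (2.3)*(0.63) = -4.2192
|det(J)| = 4.2192

4.2192


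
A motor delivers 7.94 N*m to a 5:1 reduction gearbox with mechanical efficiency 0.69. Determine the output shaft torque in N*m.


tau_out = tau_in * N * eta = 7.94 * 5 * 0.69 = 27.3930

27.3930 N*m


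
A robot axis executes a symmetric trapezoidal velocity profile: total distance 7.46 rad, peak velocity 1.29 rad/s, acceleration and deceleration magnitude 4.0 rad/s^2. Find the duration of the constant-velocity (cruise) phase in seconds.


t_acc = v/a = 0.322500 s, d_acc = v^2/(2a) = 0.208013 rad each
d_cruise = 7.46 - 2*0.208013 = 7.043974 rad
t_cruise = d_cruise/v = 7.043974/1.29 = 5.4604

5.4604 s


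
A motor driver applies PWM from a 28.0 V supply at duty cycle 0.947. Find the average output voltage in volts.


V_avg = V_supply * D = 28.0*0.947 = 26.5160

26.5160 V


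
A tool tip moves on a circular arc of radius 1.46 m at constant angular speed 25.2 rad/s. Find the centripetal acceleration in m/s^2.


a_c = omega^2 * r = 25.2^2 * 1.46 = 927.1584

927.1584 m/s^2


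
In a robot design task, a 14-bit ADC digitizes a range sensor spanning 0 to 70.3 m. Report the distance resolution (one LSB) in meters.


res = range / 2^n = 70.3/2^14 = 70.3/16384 = 0.0043

0.0043 m


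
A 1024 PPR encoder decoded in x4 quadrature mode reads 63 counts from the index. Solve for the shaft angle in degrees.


angle = counts * 360 / (PPR*4) = 63 * 360 / 4096 = 5.5371

5.5371 degrees


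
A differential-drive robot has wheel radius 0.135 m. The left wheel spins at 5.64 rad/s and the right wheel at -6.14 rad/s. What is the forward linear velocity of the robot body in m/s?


v = r*(wR + wL)/2 = 0.135*(-6.14 + 5.64)/2 = -0.0338

-0.0338 m/s


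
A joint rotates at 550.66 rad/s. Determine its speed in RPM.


RPM = 550.66 * 60/(2*pi) = 5258.4157

5258.4157 RPM


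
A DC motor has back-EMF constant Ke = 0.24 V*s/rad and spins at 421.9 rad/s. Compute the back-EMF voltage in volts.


V_emf = Ke * omega = 0.24*421.9 = 101.2560

101.2560 V


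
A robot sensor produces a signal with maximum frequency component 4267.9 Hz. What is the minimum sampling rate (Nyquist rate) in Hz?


f_s,min = 2*f_max = 2*4267.9 = 8535.8000

8535.8000 Hz


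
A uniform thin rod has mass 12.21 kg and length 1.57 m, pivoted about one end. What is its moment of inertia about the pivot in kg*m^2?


I = (1/3)*m*L^2 = (1/3)*12.21*1.57^2 = 10.0321

10.0321 kg*m^2


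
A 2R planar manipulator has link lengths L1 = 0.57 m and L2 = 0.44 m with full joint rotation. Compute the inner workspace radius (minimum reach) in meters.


r_min = |L1 - L2| = |0.57 - 0.44| = 0.1300

0.1300 m


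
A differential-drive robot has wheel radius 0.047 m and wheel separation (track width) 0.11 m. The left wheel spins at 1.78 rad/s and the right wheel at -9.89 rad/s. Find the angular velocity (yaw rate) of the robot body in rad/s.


omega = r*(wR - wL)/L = 0.047*(-9.89 - (1.78))/0.11 = -4.9863

-4.9863 rad/s


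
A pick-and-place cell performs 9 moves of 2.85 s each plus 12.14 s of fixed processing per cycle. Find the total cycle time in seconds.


T = 9*2.85 + 12.14 = 37.7900

37.7900 s


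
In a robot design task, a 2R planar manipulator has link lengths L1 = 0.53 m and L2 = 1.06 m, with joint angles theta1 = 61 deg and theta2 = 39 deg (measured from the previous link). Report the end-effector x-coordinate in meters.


x = L1*cos(th1) + L2*cos(th1+th2) = 0.53*cos(61 deg) + 1.06*cos(100 deg) = 0.0729

0.0729 m


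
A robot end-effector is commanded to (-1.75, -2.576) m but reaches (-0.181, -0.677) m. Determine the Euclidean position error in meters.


dx = -0.181 - (-1.75) = 1.5690, dy = -0.677 - (-2.576) = 1.8990
err = sqrt(2.461761 + 3.606201) = 2.4633

2.4633 m


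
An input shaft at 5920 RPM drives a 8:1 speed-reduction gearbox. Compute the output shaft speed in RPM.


omega_out = omega_in / N = 5920 / 8 = 740.0000

740.0000 RPM


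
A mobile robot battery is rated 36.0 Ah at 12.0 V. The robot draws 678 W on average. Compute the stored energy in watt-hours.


E = capacity * V = 36.0*12.0 = 432.0000

432.0000 Wh


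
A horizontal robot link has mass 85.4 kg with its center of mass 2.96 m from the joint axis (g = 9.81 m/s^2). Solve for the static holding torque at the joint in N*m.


tau = m*g*L = 85.4 * 9.81 * 2.96 = 2479.8110

2479.8110 N*m


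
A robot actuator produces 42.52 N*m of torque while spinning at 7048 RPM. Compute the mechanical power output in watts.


omega = 7048 * 2*pi/60 = 738.064834 rad/s
P = tau * omega = 42.52 * 738.064834 = 31382.5167

31382.5167 W


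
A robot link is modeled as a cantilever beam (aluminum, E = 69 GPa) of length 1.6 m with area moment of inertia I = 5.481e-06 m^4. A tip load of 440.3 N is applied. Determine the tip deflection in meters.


delta = F*L^3/(3*E*I) = 440.3*1.6^3/(3*6.900e+10*5.481e-06)
      = 1803.4688/1134567 = 0.0016

0.0016 m


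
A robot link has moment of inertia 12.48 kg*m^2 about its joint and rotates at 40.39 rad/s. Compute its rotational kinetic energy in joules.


KE = (1/2)*I*omega^2 = 0.5*12.48*40.39^2 = 10179.6371

10179.6371 J


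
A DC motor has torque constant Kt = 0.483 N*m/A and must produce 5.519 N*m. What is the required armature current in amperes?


I = tau / Kt = 5.519/0.483 = 11.4265

11.4265 A


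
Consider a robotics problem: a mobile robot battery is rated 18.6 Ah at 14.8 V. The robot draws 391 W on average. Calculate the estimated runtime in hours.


E = 18.6*14.8 = 275.2800 Wh
t = E/P = 275.2800/391 = 0.7040

0.7040 hours


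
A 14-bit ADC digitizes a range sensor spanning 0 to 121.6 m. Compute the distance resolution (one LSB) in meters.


res = range / 2^n = 121.6/2^14 = 121.6/16384 = 0.0074

0.0074 m


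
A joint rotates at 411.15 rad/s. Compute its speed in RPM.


RPM = 411.15 * 60/(2*pi) = 3926.1933

3926.1933 RPM


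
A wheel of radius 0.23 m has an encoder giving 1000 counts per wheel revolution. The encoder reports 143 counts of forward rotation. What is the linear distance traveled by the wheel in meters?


revs = 143/1000 = 0.143000
d = revs * 2*pi*r = 0.143000 * 2*pi*0.23 = 0.2067

0.2067 m


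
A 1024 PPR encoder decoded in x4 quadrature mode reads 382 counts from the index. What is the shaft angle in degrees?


angle = counts * 360 / (PPR*4) = 382 * 360 / 4096 = 33.5742

33.5742 degrees


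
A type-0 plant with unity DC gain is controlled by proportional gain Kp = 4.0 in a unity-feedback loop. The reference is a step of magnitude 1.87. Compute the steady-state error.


e_ss = R/(1 + Kp) = 1.87/(1 + 4.0) = 1.87/5.0000 = 0.3740

0.3740


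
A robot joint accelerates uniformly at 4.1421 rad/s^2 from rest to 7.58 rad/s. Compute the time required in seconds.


t = delta_omega / alpha = 7.58 / 4.1421 = 1.8300

1.8300 s


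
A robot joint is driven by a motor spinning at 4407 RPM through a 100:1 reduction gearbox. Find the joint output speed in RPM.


omega_joint = omega_motor / N = 4407 / 100 = 44.0700

44.0700 RPM


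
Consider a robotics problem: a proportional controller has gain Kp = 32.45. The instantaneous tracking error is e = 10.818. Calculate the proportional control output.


u_P = Kp * e = 32.45 * 10.818 = 351.0441

351.0441


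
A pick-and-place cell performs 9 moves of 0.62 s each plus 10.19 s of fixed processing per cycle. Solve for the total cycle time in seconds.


T = 9*0.62 + 10.19 = 15.7700

15.7700 s


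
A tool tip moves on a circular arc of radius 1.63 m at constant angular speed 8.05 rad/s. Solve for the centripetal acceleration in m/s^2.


a_c = omega^2 * r = 8.05^2 * 1.63 = 105.6281

105.6281 m/s^2


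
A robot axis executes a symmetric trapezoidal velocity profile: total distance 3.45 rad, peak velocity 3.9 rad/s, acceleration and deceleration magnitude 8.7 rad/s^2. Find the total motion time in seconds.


t_acc = v/a = 3.9/8.7 = 0.448276 s
d_acc = v^2/(2a) = 0.874138 rad (each ramp)
d_cruise = 3.45 - 2*0.874138 = 1.701724 rad
t_cruise = 1.701724/3.9 = 0.436339 s
t_total = 2*0.448276 + 0.436339 = 1.3329

1.3329 s


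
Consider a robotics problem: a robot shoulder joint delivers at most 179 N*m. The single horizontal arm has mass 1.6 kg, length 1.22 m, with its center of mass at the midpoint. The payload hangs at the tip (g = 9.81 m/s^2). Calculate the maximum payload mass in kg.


tau_arm = m_arm*g*(L/2) = 1.6*9.81*1.22/2 = 9.5746 N*m
tau_payload = tau_max - tau_arm = 179 - 9.5746 = 169.4254
m_payload = tau_payload / (g*L) = 169.4254 / (9.81*1.22) = 14.1563

14.1563 kg


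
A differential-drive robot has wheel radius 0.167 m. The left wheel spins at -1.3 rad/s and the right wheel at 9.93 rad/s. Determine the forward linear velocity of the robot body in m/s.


v = r*(wR + wL)/2 = 0.167*(9.93 + -1.3)/2 = 0.7206

0.7206 m/s


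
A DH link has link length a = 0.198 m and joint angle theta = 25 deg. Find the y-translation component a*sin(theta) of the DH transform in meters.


a*sin(theta) = 0.198*sin(25 deg) = 0.0837

0.0837 m


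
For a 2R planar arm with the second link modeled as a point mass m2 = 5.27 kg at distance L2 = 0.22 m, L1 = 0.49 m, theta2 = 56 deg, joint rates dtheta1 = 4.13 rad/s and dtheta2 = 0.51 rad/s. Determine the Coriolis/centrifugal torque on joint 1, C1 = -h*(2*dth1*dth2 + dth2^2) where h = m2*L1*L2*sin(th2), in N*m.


h = m2*L1*L2*sin(th2) = 5.27*0.49*0.22*sin(56 deg) = 0.470981
C1 = -h*(2*4.13*0.51 + 0.51^2) = -0.470981*4.4727 = -2.1066

-2.1066 N*m


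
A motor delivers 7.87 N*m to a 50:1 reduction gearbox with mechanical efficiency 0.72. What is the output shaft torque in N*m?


tau_out = tau_in * N * eta = 7.87 * 50 * 0.72 = 283.3200

283.3200 N*m


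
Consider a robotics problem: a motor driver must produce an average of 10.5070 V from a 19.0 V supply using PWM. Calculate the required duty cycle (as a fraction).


D = V_avg/V_supply = 10.5070/19.0 = 0.5530

0.5530


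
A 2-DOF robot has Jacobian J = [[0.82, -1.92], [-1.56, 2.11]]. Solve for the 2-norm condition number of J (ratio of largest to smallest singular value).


JJ^T eigenvalues: trace(JJ^T) = 11.2445, det(JJ^T) = det(J)^2 = 1.60022500
s_max^2 = (11.2445 + sqrt(120.03788025))/2 = 11.10034000
s_min^2 = (11.2445 - sqrt(120.03788025))/2 = 0.14416000
kappa = s_max/s_min = sqrt(11.10034000/0.14416000) = 8.7750

8.7750


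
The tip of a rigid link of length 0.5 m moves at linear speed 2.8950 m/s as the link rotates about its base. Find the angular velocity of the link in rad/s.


omega = v / L = 2.8950 / 0.5 = 5.7900

5.7900 rad/s


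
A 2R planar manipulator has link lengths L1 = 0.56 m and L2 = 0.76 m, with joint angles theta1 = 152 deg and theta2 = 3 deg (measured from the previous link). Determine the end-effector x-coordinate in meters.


x = L1*cos(th1) + L2*cos(th1+th2) = 0.56*cos(152 deg) + 0.76*cos(155 deg) = -1.1832

-1.1832 m


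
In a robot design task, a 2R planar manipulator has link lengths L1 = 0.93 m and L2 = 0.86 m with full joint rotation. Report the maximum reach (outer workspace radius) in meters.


r_max = L1 + L2 = 0.93 + 0.86 = 1.7900

1.7900 m


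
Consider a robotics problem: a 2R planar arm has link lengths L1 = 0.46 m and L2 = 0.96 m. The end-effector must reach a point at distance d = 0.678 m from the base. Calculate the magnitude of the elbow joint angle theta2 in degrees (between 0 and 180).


cos(th2) = (d^2 - L1^2 - L2^2)/(2*L1*L2) = (0.678^2 - 0.46^2 - 0.96^2)/(2*0.46*0.96) = -0.76258605
th2 = acos(-0.76258605) = 139.6927 deg

139.6927 degrees


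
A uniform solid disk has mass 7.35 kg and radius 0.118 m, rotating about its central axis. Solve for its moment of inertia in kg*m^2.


I = (1/2)*m*R^2 = 0.5*7.35*0.118^2 = 0.0512

0.0512 kg*m^2


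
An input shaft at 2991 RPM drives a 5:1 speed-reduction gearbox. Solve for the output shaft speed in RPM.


omega_out = omega_in / N = 2991 / 5 = 598.2000

598.2000 RPM


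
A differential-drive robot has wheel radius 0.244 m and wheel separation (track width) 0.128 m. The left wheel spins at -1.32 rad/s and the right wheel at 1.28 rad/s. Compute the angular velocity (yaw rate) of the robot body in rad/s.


omega = r*(wR - wL)/L = 0.244*(1.28 - (-1.32))/0.128 = 4.9562

4.9562 rad/s


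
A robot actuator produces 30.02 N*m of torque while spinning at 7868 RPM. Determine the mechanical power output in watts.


omega = 7868 * 2*pi/60 = 823.935033 rad/s
P = tau * omega = 30.02 * 823.935033 = 24734.5297

24734.5297 W


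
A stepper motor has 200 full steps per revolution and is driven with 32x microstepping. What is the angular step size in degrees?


step = 360/(200*32) = 360/6400 = 0.0563

0.0563 degrees


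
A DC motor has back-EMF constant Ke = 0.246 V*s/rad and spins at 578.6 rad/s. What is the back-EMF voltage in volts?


V_emf = Ke * omega = 0.246*578.6 = 142.3356

142.3356 V


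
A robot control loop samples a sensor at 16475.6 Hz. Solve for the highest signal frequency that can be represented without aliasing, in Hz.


f_max = f_s/2 = 16475.6/2 = 8237.8000

8237.8000 Hz


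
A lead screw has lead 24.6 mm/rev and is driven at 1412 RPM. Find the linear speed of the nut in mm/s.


v = lead * (RPM/60) = 24.6*1412/60 = 578.9200

578.9200 mm/s


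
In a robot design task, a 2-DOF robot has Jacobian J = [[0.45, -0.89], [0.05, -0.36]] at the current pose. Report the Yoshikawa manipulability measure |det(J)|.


det(J) = 0.45*-0.36 - (-0.89)*(0.05) = -0.1175
|det(J)| = 0.1175

0.1175


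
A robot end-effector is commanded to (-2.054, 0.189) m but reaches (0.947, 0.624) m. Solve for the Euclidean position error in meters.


dx = 0.947 - (-2.054) = 3.0010, dy = 0.624 - (0.189) = 0.4350
err = sqrt(9.006001 + 0.189225) = 3.0324

3.0324 m


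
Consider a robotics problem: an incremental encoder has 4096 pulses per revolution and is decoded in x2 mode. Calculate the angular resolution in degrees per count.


resolution = 360 / (PPR * 2) = 360 / 8192 = 0.0439

0.0439 degrees


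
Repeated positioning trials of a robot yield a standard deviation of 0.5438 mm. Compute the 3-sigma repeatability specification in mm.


repeatability = 3*sigma = 3*0.5438 = 1.6314

1.6314 mm


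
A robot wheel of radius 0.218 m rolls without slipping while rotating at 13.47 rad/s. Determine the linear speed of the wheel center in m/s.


v = omega * r = 13.47 * 0.218 = 2.9365

2.9365 m/s


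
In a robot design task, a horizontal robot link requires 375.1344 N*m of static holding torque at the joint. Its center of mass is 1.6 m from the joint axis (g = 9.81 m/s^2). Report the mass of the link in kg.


m = tau / (g*L) = 375.1344 / (9.81 * 1.6) = 23.9000

23.9000 kg


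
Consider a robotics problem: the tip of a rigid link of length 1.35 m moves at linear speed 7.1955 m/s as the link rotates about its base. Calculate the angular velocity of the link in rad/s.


omega = v / L = 7.1955 / 1.35 = 5.3300

5.3300 rad/s


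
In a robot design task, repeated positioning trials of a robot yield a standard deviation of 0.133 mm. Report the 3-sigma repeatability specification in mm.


repeatability = 3*sigma = 3*0.133 = 0.3990

0.3990 mm


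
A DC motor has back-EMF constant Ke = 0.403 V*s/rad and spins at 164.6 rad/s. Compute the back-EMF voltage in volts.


V_emf = Ke * omega = 0.403*164.6 = 66.3338

66.3338 V


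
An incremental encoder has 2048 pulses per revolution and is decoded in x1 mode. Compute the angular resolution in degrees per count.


resolution = 360 / (PPR * 1) = 360 / 2048 = 0.1758

0.1758 degrees


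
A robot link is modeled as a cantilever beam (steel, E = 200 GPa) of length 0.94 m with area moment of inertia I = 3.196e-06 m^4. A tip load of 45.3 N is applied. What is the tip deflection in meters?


delta = F*L^3/(3*E*I) = 45.3*0.94^3/(3*2.000e+11*3.196e-06)
      = 37.6254552/1917600 = 1.9621e-05

1.9621e-05 m


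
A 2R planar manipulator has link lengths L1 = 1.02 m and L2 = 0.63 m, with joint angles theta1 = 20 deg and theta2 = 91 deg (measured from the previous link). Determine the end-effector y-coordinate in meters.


y = L1*sin(th1) + L2*sin(th1+th2) = 1.02*sin(20 deg) + 0.63*sin(111 deg) = 0.9370

0.9370 m


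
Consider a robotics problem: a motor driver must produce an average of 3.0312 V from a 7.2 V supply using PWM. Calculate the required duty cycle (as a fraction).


D = V_avg/V_supply = 3.0312/7.2 = 0.4210

0.4210


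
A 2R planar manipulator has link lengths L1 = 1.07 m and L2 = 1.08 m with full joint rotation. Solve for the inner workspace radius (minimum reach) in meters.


r_min = |L1 - L2| = |1.07 - 1.08| = 0.0100

0.0100 m


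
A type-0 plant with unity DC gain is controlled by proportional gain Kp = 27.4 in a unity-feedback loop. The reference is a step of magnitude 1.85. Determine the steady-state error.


e_ss = R/(1 + Kp) = 1.85/(1 + 27.4) = 1.85/28.4000 = 0.0651

0.0651


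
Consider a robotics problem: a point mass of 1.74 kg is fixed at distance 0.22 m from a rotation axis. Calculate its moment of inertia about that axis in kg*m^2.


I = m*r^2 = 1.74*0.22^2 = 0.0842

0.0842 kg*m^2


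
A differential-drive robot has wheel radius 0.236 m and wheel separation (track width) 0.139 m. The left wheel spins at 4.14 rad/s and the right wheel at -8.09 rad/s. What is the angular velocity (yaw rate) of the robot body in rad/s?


omega = r*(wR - wL)/L = 0.236*(-8.09 - (4.14))/0.139 = -20.7646

-20.7646 rad/s


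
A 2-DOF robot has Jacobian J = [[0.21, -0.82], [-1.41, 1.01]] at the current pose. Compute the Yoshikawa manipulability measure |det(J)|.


det(J) = 0.21*1.01 - (-0.82)*(-1.41) = -0.9441
|det(J)| = 0.9441

0.9441


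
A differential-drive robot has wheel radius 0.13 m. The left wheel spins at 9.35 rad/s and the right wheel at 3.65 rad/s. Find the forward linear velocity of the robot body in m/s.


v = r*(wR + wL)/2 = 0.13*(3.65 + 9.35)/2 = 0.8450

0.8450 m/s


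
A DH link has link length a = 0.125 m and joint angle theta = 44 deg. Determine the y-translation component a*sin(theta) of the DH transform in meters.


a*sin(theta) = 0.125*sin(44 deg) = 0.0868

0.0868 m


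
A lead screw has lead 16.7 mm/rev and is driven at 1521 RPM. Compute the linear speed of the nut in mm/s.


v = lead * (RPM/60) = 16.7*1521/60 = 423.3450

423.3450 mm/s


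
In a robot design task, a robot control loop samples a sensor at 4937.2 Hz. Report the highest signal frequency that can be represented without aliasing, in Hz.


f_max = f_s/2 = 4937.2/2 = 2468.6000

2468.6000 Hz


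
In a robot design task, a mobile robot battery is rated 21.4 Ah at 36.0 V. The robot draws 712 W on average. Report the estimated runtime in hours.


E = 21.4*36.0 = 770.4000 Wh
t = E/P = 770.4000/712 = 1.0820

1.0820 hours


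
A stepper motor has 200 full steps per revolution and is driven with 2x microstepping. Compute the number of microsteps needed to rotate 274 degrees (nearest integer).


step_size = 360/(200*2) = 360/400 = 0.900000 deg
n = 274/(360/400) = 274*400/360 = 304.4444 -> 304

304 steps


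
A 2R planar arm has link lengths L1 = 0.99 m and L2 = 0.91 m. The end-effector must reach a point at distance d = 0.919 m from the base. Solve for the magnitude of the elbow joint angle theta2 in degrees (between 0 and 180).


cos(th2) = (d^2 - L1^2 - L2^2)/(2*L1*L2) = (0.919^2 - 0.99^2 - 0.91^2)/(2*0.99*0.91) = -0.53482018
th2 = acos(-0.53482018) = 122.3317 deg

122.3317 degrees


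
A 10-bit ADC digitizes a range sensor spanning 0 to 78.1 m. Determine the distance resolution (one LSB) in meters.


res = range / 2^n = 78.1/2^10 = 78.1/1024 = 0.0763

0.0763 m


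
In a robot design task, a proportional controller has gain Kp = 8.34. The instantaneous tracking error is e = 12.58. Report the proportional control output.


u_P = Kp * e = 8.34 * 12.58 = 104.9172

104.9172


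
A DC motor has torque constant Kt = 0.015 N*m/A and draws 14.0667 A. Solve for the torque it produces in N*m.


tau = Kt * I = 0.015*14.0667 = 0.2110

0.2110 N*m


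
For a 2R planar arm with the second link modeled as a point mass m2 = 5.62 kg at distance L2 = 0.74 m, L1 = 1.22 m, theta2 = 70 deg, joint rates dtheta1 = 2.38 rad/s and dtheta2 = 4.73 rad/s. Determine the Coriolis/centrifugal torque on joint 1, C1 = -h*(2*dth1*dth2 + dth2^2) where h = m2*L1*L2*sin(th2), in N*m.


h = m2*L1*L2*sin(th2) = 5.62*1.22*0.74*sin(70 deg) = 4.767752
C1 = -h*(2*2.38*4.73 + 4.73^2) = -4.767752*44.8877 = -214.0134

-214.0134 N*m


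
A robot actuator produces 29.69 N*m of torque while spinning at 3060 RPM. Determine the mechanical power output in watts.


omega = 3060 * 2*pi/60 = 320.442451 rad/s
P = tau * omega = 29.69 * 320.442451 = 9513.9364

9513.9364 W


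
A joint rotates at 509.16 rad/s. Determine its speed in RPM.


RPM = 509.16 * 60/(2*pi) = 4862.1198

4862.1198 RPM


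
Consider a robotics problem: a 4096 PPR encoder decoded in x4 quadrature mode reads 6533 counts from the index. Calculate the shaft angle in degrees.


angle = counts * 360 / (PPR*4) = 6533 * 360 / 16384 = 143.5474

143.5474 degrees


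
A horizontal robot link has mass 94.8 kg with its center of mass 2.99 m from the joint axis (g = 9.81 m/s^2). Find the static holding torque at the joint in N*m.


tau = m*g*L = 94.8 * 9.81 * 2.99 = 2780.6641

2780.6641 N*m


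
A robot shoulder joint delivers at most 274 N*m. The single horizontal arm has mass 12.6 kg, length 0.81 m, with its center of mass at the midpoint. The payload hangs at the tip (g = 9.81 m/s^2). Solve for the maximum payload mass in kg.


tau_arm = m_arm*g*(L/2) = 12.6*9.81*0.81/2 = 50.0604 N*m
tau_payload = tau_max - tau_arm = 274 - 50.0604 = 223.9396
m_payload = tau_payload / (g*L) = 223.9396 / (9.81*0.81) = 28.1823

28.1823 kg


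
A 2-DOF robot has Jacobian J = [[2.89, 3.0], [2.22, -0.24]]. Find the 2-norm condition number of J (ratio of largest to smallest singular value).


JJ^T eigenvalues: trace(JJ^T) = 22.3381, det(JJ^T) = det(J)^2 = 54.07543296
s_max^2 = (22.3381 + sqrt(282.68897977))/2 = 19.57572859
s_min^2 = (22.3381 - sqrt(282.68897977))/2 = 2.76237141
kappa = s_max/s_min = sqrt(19.57572859/2.76237141) = 2.6621

2.6621


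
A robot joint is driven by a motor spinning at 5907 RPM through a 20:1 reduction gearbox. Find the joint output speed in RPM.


omega_joint = omega_motor / N = 5907 / 20 = 295.3500

295.3500 RPM


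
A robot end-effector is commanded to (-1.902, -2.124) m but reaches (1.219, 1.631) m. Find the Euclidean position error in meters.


dx = 1.219 - (-1.902) = 3.1210, dy = 1.631 - (-2.124) = 3.7550
err = sqrt(9.740641 + 14.100025) = 4.8827

4.8827 m


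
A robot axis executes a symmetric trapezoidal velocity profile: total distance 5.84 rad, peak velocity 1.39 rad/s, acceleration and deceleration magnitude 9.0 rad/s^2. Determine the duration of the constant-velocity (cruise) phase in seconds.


t_acc = v/a = 0.154444 s, d_acc = v^2/(2a) = 0.107339 rad each
d_cruise = 5.84 - 2*0.107339 = 5.625322 rad
t_cruise = d_cruise/v = 5.625322/1.39 = 4.0470

4.0470 s


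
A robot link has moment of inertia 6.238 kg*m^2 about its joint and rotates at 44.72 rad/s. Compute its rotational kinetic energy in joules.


KE = (1/2)*I*omega^2 = 0.5*6.238*44.72^2 = 6237.6207

6237.6207 J


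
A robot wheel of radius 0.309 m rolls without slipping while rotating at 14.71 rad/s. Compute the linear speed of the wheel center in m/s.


v = omega * r = 14.71 * 0.309 = 4.5454

4.5454 m/s


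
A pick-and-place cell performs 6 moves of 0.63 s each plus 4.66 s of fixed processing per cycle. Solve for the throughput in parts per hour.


T_cycle = 6*0.63 + 4.66 = 8.4400 s
rate = 3600/T = 426.5403

426.5403 parts/hour


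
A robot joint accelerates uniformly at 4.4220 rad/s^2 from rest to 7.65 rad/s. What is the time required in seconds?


t = delta_omega / alpha = 7.65 / 4.4220 = 1.7300

1.7300 s


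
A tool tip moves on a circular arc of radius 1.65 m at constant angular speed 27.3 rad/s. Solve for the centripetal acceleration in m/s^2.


a_c = omega^2 * r = 27.3^2 * 1.65 = 1229.7285

1229.7285 m/s^2


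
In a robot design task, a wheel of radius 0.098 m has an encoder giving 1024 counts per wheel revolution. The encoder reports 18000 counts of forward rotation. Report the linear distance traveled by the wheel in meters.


revs = 18000/1024 = 17.578125
d = revs * 2*pi*r = 17.578125 * 2*pi*0.098 = 10.8238

10.8238 m


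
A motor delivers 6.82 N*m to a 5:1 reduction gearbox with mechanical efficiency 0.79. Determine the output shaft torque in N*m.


tau_out = tau_in * N * eta = 6.82 * 5 * 0.79 = 26.9390

26.9390 N*m


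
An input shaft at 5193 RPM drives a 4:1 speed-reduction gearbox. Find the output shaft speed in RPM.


omega_out = omega_in / N = 5193 / 4 = 1298.2500

1298.2500 RPM
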